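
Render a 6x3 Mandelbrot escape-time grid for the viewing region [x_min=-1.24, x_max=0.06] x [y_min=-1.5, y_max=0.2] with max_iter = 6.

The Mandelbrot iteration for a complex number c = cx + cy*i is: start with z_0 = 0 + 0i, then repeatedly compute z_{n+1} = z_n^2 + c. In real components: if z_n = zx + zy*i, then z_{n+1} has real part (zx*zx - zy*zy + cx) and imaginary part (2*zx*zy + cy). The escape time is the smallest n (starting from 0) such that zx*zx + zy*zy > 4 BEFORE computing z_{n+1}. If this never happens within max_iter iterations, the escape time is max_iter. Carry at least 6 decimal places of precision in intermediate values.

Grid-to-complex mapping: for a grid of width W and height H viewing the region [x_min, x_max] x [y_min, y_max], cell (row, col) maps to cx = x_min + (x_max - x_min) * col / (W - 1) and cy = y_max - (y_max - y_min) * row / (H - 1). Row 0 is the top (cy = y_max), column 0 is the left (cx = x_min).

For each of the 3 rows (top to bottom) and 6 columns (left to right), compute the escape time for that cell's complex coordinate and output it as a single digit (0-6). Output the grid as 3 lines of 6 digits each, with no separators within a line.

(row=0, col=0): c = -1.2400 + 0.2000i → escape time 6
(row=0, col=1): c = -0.9800 + 0.2000i → escape time 6
(row=0, col=2): c = -0.7200 + 0.2000i → escape time 6
(row=0, col=3): c = -0.4600 + 0.2000i → escape time 6
(row=0, col=4): c = -0.2000 + 0.2000i → escape time 6
(row=0, col=5): c = 0.0600 + 0.2000i → escape time 6
(row=1, col=0): c = -1.2400 + -0.6500i → escape time 3
(row=1, col=1): c = -0.9800 + -0.6500i → escape time 4
(row=1, col=2): c = -0.7200 + -0.6500i → escape time 5
(row=1, col=3): c = -0.4600 + -0.6500i → escape time 6
(row=1, col=4): c = -0.2000 + -0.6500i → escape time 6
(row=1, col=5): c = 0.0600 + -0.6500i → escape time 6
(row=2, col=0): c = -1.2400 + -1.5000i → escape time 2
(row=2, col=1): c = -0.9800 + -1.5000i → escape time 2
(row=2, col=2): c = -0.7200 + -1.5000i → escape time 2
(row=2, col=3): c = -0.4600 + -1.5000i → escape time 2
(row=2, col=4): c = -0.2000 + -1.5000i → escape time 2
(row=2, col=5): c = 0.0600 + -1.5000i → escape time 2

Answer: 666666
345666
222222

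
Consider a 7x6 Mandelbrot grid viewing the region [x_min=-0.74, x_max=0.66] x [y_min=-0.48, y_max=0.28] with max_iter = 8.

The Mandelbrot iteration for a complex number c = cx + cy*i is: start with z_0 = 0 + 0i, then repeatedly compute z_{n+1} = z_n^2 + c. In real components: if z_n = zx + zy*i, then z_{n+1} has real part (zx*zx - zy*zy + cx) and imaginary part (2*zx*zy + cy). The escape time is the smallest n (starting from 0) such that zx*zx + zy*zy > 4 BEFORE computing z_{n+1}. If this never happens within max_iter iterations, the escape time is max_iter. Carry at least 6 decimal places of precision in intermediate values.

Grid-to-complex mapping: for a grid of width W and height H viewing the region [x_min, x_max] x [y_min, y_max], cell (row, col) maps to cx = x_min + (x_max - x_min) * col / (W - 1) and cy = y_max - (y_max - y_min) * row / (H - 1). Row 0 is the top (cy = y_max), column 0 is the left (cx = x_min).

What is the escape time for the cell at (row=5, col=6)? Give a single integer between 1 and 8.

Answer: 3

Derivation:
z_0 = 0 + 0i, c = 0.6600 + -0.4800i
Iter 1: z = 0.6600 + -0.4800i, |z|^2 = 0.6660
Iter 2: z = 0.8652 + -1.1136i, |z|^2 = 1.9887
Iter 3: z = 0.1685 + -2.4070i, |z|^2 = 5.8219
Escaped at iteration 3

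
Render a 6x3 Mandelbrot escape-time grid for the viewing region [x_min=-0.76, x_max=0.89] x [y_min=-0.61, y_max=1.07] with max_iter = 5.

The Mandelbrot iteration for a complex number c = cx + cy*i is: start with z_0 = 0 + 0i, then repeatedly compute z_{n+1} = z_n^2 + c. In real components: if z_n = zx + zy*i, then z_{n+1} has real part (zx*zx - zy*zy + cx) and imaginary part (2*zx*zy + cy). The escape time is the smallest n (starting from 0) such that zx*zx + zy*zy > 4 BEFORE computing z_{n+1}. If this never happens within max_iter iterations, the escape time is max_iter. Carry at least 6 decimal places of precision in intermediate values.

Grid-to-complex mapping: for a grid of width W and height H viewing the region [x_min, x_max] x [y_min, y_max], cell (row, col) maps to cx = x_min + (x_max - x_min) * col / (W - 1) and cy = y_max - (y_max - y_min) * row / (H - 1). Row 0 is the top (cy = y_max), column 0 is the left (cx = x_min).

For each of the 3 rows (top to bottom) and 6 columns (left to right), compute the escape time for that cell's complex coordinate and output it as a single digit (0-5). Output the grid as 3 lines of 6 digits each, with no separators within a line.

(row=0, col=0): c = -0.7600 + 1.0700i → escape time 3
(row=0, col=1): c = -0.4300 + 1.0700i → escape time 4
(row=0, col=2): c = -0.1000 + 1.0700i → escape time 5
(row=0, col=3): c = 0.2300 + 1.0700i → escape time 3
(row=0, col=4): c = 0.5600 + 1.0700i → escape time 2
(row=0, col=5): c = 0.8900 + 1.0700i → escape time 2
(row=1, col=0): c = -0.7600 + 0.2300i → escape time 5
(row=1, col=1): c = -0.4300 + 0.2300i → escape time 5
(row=1, col=2): c = -0.1000 + 0.2300i → escape time 5
(row=1, col=3): c = 0.2300 + 0.2300i → escape time 5
(row=1, col=4): c = 0.5600 + 0.2300i → escape time 4
(row=1, col=5): c = 0.8900 + 0.2300i → escape time 3
(row=2, col=0): c = -0.7600 + -0.6100i → escape time 5
(row=2, col=1): c = -0.4300 + -0.6100i → escape time 5
(row=2, col=2): c = -0.1000 + -0.6100i → escape time 5
(row=2, col=3): c = 0.2300 + -0.6100i → escape time 5
(row=2, col=4): c = 0.5600 + -0.6100i → escape time 3
(row=2, col=5): c = 0.8900 + -0.6100i → escape time 2

Answer: 345322
555543
555532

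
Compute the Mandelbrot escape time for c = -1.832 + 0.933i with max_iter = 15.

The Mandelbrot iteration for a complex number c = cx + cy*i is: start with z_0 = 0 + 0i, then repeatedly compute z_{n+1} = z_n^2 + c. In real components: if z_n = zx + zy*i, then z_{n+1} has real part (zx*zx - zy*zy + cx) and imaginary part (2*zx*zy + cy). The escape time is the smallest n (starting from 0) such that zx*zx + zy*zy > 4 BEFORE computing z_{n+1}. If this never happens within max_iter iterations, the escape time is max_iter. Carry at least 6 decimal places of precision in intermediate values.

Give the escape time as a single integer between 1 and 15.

Answer: 1

Derivation:
z_0 = 0 + 0i, c = -1.8320 + 0.9330i
Iter 1: z = -1.8320 + 0.9330i, |z|^2 = 4.2267
Escaped at iteration 1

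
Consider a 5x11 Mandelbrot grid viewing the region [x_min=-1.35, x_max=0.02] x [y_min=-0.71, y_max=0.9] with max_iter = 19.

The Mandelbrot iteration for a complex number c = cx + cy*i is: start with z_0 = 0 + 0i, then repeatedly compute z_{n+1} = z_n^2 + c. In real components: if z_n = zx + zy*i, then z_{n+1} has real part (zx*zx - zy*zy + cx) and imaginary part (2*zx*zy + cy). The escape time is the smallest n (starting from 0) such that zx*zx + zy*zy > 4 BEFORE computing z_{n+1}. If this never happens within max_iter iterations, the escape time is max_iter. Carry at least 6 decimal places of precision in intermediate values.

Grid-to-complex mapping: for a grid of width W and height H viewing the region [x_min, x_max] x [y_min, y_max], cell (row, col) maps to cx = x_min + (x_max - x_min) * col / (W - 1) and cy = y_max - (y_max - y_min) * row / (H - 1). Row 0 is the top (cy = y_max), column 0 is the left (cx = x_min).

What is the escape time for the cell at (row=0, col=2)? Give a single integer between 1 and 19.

Answer: 4

Derivation:
z_0 = 0 + 0i, c = -0.6650 + 0.9000i
Iter 1: z = -0.6650 + 0.9000i, |z|^2 = 1.2522
Iter 2: z = -1.0328 + -0.2970i, |z|^2 = 1.1548
Iter 3: z = 0.3134 + 1.5135i, |z|^2 = 2.3888
Iter 4: z = -2.8574 + 1.8487i, |z|^2 = 11.5821
Escaped at iteration 4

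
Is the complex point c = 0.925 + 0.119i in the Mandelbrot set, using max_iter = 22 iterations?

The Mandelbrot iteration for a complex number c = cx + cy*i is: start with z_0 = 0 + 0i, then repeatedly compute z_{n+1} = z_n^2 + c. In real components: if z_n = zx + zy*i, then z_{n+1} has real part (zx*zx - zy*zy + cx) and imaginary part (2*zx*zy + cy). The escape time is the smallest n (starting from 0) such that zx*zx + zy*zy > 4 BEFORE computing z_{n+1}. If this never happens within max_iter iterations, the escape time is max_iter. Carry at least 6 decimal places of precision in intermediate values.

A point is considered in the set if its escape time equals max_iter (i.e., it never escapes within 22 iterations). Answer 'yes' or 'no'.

z_0 = 0 + 0i, c = 0.9250 + 0.1190i
Iter 1: z = 0.9250 + 0.1190i, |z|^2 = 0.8698
Iter 2: z = 1.7665 + 0.3392i, |z|^2 = 3.2354
Iter 3: z = 3.9304 + 1.3172i, |z|^2 = 17.1828
Escaped at iteration 3

Answer: no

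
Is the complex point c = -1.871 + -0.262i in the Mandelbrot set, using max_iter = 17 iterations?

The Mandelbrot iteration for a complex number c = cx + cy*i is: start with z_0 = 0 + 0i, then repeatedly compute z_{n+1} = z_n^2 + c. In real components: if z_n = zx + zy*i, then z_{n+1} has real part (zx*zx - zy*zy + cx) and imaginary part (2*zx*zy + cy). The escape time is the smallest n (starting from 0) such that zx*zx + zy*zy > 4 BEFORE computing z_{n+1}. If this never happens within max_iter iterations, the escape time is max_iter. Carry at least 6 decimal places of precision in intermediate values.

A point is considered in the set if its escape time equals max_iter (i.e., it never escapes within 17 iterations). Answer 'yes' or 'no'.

Answer: no

Derivation:
z_0 = 0 + 0i, c = -1.8710 + -0.2620i
Iter 1: z = -1.8710 + -0.2620i, |z|^2 = 3.5693
Iter 2: z = 1.5610 + 0.7184i, |z|^2 = 2.9528
Iter 3: z = 0.0496 + 1.9809i, |z|^2 = 3.9262
Iter 4: z = -5.7923 + -0.0655i, |z|^2 = 33.5552
Escaped at iteration 4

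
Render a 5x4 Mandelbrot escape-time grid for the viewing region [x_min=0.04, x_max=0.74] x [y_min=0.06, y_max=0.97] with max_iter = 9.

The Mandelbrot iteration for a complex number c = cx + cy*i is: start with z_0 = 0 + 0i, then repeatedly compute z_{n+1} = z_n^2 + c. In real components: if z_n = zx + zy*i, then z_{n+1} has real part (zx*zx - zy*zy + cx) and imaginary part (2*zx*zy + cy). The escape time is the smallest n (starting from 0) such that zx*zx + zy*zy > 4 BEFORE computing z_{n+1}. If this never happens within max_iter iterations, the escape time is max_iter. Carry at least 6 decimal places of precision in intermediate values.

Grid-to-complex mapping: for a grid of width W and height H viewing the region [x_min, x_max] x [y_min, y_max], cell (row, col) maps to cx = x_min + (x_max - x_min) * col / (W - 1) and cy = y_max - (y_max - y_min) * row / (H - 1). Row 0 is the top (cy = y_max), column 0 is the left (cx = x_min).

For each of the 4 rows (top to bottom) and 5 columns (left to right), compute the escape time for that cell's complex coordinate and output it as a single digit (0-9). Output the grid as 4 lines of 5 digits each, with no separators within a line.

(row=0, col=0): c = 0.0400 + 0.9700i → escape time 6
(row=0, col=1): c = 0.2150 + 0.9700i → escape time 4
(row=0, col=2): c = 0.3900 + 0.9700i → escape time 3
(row=0, col=3): c = 0.5650 + 0.9700i → escape time 2
(row=0, col=4): c = 0.7400 + 0.9700i → escape time 2
(row=1, col=0): c = 0.0400 + 0.6667i → escape time 9
(row=1, col=1): c = 0.2150 + 0.6667i → escape time 7
(row=1, col=2): c = 0.3900 + 0.6667i → escape time 7
(row=1, col=3): c = 0.5650 + 0.6667i → escape time 3
(row=1, col=4): c = 0.7400 + 0.6667i → escape time 3
(row=2, col=0): c = 0.0400 + 0.3633i → escape time 9
(row=2, col=1): c = 0.2150 + 0.3633i → escape time 9
(row=2, col=2): c = 0.3900 + 0.3633i → escape time 9
(row=2, col=3): c = 0.5650 + 0.3633i → escape time 4
(row=2, col=4): c = 0.7400 + 0.3633i → escape time 3
(row=3, col=0): c = 0.0400 + 0.0600i → escape time 9
(row=3, col=1): c = 0.2150 + 0.0600i → escape time 9
(row=3, col=2): c = 0.3900 + 0.0600i → escape time 7
(row=3, col=3): c = 0.5650 + 0.0600i → escape time 4
(row=3, col=4): c = 0.7400 + 0.0600i → escape time 3

Answer: 64322
97733
99943
99743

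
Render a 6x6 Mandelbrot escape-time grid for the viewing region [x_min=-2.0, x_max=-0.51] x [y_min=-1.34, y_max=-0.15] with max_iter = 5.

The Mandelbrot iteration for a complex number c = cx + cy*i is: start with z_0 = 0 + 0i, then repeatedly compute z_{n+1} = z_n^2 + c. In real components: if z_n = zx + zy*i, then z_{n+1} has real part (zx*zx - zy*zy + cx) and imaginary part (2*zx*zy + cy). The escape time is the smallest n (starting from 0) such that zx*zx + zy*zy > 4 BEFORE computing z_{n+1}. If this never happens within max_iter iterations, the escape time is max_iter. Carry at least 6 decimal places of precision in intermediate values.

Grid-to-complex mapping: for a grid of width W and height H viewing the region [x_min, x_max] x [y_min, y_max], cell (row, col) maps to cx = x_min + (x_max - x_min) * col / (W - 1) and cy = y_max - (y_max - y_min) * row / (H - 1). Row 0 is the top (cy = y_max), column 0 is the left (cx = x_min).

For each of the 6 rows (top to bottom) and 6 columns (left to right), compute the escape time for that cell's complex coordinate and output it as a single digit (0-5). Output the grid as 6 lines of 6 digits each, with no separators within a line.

(row=0, col=0): c = -2.0000 + -0.1500i → escape time 1
(row=0, col=1): c = -1.7020 + -0.1500i → escape time 4
(row=0, col=2): c = -1.4040 + -0.1500i → escape time 5
(row=0, col=3): c = -1.1060 + -0.1500i → escape time 5
(row=0, col=4): c = -0.8080 + -0.1500i → escape time 5
(row=0, col=5): c = -0.5100 + -0.1500i → escape time 5
(row=1, col=0): c = -2.0000 + -0.3880i → escape time 1
(row=1, col=1): c = -1.7020 + -0.3880i → escape time 3
(row=1, col=2): c = -1.4040 + -0.3880i → escape time 5
(row=1, col=3): c = -1.1060 + -0.3880i → escape time 5
(row=1, col=4): c = -0.8080 + -0.3880i → escape time 5
(row=1, col=5): c = -0.5100 + -0.3880i → escape time 5
(row=2, col=0): c = -2.0000 + -0.6260i → escape time 1
(row=2, col=1): c = -1.7020 + -0.6260i → escape time 3
(row=2, col=2): c = -1.4040 + -0.6260i → escape time 3
(row=2, col=3): c = -1.1060 + -0.6260i → escape time 4
(row=2, col=4): c = -0.8080 + -0.6260i → escape time 5
(row=2, col=5): c = -0.5100 + -0.6260i → escape time 5
(row=3, col=0): c = -2.0000 + -0.8640i → escape time 1
(row=3, col=1): c = -1.7020 + -0.8640i → escape time 2
(row=3, col=2): c = -1.4040 + -0.8640i → escape time 3
(row=3, col=3): c = -1.1060 + -0.8640i → escape time 3
(row=3, col=4): c = -0.8080 + -0.8640i → escape time 4
(row=3, col=5): c = -0.5100 + -0.8640i → escape time 4
(row=4, col=0): c = -2.0000 + -1.1020i → escape time 1
(row=4, col=1): c = -1.7020 + -1.1020i → escape time 1
(row=4, col=2): c = -1.4040 + -1.1020i → escape time 2
(row=4, col=3): c = -1.1060 + -1.1020i → escape time 3
(row=4, col=4): c = -0.8080 + -1.1020i → escape time 3
(row=4, col=5): c = -0.5100 + -1.1020i → escape time 3
(row=5, col=0): c = -2.0000 + -1.3400i → escape time 1
(row=5, col=1): c = -1.7020 + -1.3400i → escape time 1
(row=5, col=2): c = -1.4040 + -1.3400i → escape time 2
(row=5, col=3): c = -1.1060 + -1.3400i → escape time 2
(row=5, col=4): c = -0.8080 + -1.3400i → escape time 2
(row=5, col=5): c = -0.5100 + -1.3400i → escape time 2

Answer: 145555
135555
133455
123344
112333
112222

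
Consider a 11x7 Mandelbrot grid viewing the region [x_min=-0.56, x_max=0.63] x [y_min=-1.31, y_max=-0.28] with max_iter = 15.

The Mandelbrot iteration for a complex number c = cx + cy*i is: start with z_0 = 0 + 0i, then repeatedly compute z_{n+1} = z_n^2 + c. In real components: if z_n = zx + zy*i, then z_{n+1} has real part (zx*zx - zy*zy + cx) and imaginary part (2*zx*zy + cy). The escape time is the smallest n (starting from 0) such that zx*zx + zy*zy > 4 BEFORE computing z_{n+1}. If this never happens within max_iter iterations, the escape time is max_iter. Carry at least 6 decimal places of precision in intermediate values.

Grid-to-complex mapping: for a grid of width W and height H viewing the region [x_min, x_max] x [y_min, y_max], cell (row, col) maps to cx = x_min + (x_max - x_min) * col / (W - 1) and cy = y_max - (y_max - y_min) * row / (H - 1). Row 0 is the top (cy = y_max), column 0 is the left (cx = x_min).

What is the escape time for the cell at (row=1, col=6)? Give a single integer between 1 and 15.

z_0 = 0 + 0i, c = 0.1540 + -0.4517i
Iter 1: z = 0.1540 + -0.4517i, |z|^2 = 0.2277
Iter 2: z = -0.0263 + -0.5908i, |z|^2 = 0.3497
Iter 3: z = -0.1943 + -0.4206i, |z|^2 = 0.2147
Iter 4: z = 0.0149 + -0.2882i, |z|^2 = 0.0833
Iter 5: z = 0.0712 + -0.4602i, |z|^2 = 0.2169
Iter 6: z = -0.0527 + -0.5172i, |z|^2 = 0.2702
Iter 7: z = -0.1107 + -0.3971i, |z|^2 = 0.1699
Iter 8: z = 0.0086 + -0.3638i, |z|^2 = 0.1324
Iter 9: z = 0.0218 + -0.4579i, |z|^2 = 0.2101
Iter 10: z = -0.0552 + -0.4716i, |z|^2 = 0.2254
Iter 11: z = -0.0653 + -0.3996i, |z|^2 = 0.1640
Iter 12: z = -0.0014 + -0.3994i, |z|^2 = 0.1596
Iter 13: z = -0.0055 + -0.4505i, |z|^2 = 0.2030
Iter 14: z = -0.0489 + -0.4467i, |z|^2 = 0.2019

Answer: 15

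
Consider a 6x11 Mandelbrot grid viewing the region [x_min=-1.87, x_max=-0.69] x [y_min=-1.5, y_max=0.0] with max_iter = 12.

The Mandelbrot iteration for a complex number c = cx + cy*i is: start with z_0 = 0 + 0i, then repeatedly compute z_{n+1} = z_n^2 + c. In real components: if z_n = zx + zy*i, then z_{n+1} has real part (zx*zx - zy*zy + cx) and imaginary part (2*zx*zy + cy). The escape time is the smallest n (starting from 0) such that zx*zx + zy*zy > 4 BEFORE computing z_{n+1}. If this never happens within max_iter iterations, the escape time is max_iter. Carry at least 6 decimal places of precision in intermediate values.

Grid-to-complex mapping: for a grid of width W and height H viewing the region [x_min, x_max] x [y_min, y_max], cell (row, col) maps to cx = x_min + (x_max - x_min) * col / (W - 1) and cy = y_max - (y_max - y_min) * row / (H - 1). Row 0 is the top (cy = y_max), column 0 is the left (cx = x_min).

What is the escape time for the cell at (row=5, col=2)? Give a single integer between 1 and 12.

z_0 = 0 + 0i, c = -1.3980 + -0.7500i
Iter 1: z = -1.3980 + -0.7500i, |z|^2 = 2.5169
Iter 2: z = -0.0061 + 1.3470i, |z|^2 = 1.8144
Iter 3: z = -3.2124 + -0.7664i, |z|^2 = 10.9067
Escaped at iteration 3

Answer: 3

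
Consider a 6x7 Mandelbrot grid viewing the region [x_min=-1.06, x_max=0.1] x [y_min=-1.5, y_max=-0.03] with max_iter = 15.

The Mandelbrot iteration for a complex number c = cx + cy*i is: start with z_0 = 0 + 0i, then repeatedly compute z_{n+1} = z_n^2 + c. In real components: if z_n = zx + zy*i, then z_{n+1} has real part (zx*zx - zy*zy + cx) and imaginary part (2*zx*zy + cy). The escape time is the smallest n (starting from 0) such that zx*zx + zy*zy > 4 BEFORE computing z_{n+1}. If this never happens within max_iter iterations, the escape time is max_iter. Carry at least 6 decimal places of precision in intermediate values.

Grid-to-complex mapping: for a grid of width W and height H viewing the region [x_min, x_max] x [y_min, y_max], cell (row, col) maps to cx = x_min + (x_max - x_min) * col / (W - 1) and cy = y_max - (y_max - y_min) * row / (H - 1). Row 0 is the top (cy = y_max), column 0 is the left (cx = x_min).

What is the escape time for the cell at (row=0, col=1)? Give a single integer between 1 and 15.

z_0 = 0 + 0i, c = -0.8280 + -0.0300i
Iter 1: z = -0.8280 + -0.0300i, |z|^2 = 0.6865
Iter 2: z = -0.1433 + 0.0197i, |z|^2 = 0.0209
Iter 3: z = -0.8078 + -0.0356i, |z|^2 = 0.6539
Iter 4: z = -0.1767 + 0.0276i, |z|^2 = 0.0320
Iter 5: z = -0.7976 + -0.0397i, |z|^2 = 0.6377
Iter 6: z = -0.1935 + 0.0334i, |z|^2 = 0.0386
Iter 7: z = -0.7917 + -0.0429i, |z|^2 = 0.6286
Iter 8: z = -0.2031 + 0.0380i, |z|^2 = 0.0427
Iter 9: z = -0.7882 + -0.0454i, |z|^2 = 0.6233
Iter 10: z = -0.2088 + 0.0416i, |z|^2 = 0.0453
Iter 11: z = -0.7861 + -0.0474i, |z|^2 = 0.6202
Iter 12: z = -0.2122 + 0.0445i, |z|^2 = 0.0470
Iter 13: z = -0.7849 + -0.0489i, |z|^2 = 0.6185
Iter 14: z = -0.2143 + 0.0467i, |z|^2 = 0.0481

Answer: 15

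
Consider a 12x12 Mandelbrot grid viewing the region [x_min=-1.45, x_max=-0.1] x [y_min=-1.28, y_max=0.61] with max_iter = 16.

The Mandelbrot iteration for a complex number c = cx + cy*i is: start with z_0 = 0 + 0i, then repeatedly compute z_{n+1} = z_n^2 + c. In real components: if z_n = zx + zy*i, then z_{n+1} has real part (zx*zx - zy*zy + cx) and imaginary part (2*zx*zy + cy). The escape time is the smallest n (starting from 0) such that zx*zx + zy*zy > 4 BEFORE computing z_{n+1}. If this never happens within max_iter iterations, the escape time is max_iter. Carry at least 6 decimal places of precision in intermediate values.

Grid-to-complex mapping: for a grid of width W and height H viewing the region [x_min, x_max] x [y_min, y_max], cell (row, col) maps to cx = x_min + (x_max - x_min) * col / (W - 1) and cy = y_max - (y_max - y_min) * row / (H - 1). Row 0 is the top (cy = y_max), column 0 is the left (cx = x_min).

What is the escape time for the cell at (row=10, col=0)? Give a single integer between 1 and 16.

Answer: 2

Derivation:
z_0 = 0 + 0i, c = -1.4500 + -1.1082i
Iter 1: z = -1.4500 + -1.1082i, |z|^2 = 3.3306
Iter 2: z = -0.5756 + 2.1055i, |z|^2 = 4.7646
Escaped at iteration 2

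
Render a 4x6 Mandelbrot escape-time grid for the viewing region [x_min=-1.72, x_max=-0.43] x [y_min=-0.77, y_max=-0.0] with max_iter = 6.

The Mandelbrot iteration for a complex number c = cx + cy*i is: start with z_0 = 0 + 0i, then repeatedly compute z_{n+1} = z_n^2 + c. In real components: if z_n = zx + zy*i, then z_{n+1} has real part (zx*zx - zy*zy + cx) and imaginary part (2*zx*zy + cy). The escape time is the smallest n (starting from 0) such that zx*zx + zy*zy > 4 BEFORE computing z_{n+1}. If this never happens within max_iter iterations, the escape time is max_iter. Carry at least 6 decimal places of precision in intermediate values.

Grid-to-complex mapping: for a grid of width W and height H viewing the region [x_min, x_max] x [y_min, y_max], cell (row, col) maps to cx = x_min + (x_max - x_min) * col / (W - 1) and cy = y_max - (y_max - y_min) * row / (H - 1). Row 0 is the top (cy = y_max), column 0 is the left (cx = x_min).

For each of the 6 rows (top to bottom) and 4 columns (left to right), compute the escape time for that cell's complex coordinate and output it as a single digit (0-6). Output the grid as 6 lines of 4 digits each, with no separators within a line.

Answer: 6666
4666
4666
3566
3356
3346

Derivation:
(row=0, col=0): c = -1.7200 + -0.0000i → escape time 6
(row=0, col=1): c = -1.2900 + -0.0000i → escape time 6
(row=0, col=2): c = -0.8600 + -0.0000i → escape time 6
(row=0, col=3): c = -0.4300 + -0.0000i → escape time 6
(row=1, col=0): c = -1.7200 + -0.1540i → escape time 4
(row=1, col=1): c = -1.2900 + -0.1540i → escape time 6
(row=1, col=2): c = -0.8600 + -0.1540i → escape time 6
(row=1, col=3): c = -0.4300 + -0.1540i → escape time 6
(row=2, col=0): c = -1.7200 + -0.3080i → escape time 4
(row=2, col=1): c = -1.2900 + -0.3080i → escape time 6
(row=2, col=2): c = -0.8600 + -0.3080i → escape time 6
(row=2, col=3): c = -0.4300 + -0.3080i → escape time 6
(row=3, col=0): c = -1.7200 + -0.4620i → escape time 3
(row=3, col=1): c = -1.2900 + -0.4620i → escape time 5
(row=3, col=2): c = -0.8600 + -0.4620i → escape time 6
(row=3, col=3): c = -0.4300 + -0.4620i → escape time 6
(row=4, col=0): c = -1.7200 + -0.6160i → escape time 3
(row=4, col=1): c = -1.2900 + -0.6160i → escape time 3
(row=4, col=2): c = -0.8600 + -0.6160i → escape time 5
(row=4, col=3): c = -0.4300 + -0.6160i → escape time 6
(row=5, col=0): c = -1.7200 + -0.7700i → escape time 3
(row=5, col=1): c = -1.2900 + -0.7700i → escape time 3
(row=5, col=2): c = -0.8600 + -0.7700i → escape time 4
(row=5, col=3): c = -0.4300 + -0.7700i → escape time 6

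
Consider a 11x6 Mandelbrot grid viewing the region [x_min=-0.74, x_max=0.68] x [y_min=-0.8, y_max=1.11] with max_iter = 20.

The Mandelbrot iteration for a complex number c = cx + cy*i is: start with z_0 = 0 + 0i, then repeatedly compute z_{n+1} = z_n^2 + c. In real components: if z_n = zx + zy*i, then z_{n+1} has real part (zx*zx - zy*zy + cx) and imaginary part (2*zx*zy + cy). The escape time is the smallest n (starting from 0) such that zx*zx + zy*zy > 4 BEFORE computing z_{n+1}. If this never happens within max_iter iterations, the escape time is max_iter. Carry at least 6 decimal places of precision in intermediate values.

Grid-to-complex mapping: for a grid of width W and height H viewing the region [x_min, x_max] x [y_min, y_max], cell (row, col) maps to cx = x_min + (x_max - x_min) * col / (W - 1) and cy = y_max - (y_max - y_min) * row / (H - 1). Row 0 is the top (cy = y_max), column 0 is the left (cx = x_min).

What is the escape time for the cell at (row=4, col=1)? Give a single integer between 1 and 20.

z_0 = 0 + 0i, c = -0.5980 + -0.4180i
Iter 1: z = -0.5980 + -0.4180i, |z|^2 = 0.5323
Iter 2: z = -0.4151 + 0.0819i, |z|^2 = 0.1790
Iter 3: z = -0.4324 + -0.4860i, |z|^2 = 0.4232
Iter 4: z = -0.6473 + 0.0023i, |z|^2 = 0.4189
Iter 5: z = -0.1791 + -0.4210i, |z|^2 = 0.2093
Iter 6: z = -0.7432 + -0.2672i, |z|^2 = 0.6237
Iter 7: z = -0.1171 + -0.0208i, |z|^2 = 0.0142
Iter 8: z = -0.5847 + -0.4131i, |z|^2 = 0.5126
Iter 9: z = -0.4268 + 0.0651i, |z|^2 = 0.1864
Iter 10: z = -0.4201 + -0.4736i, |z|^2 = 0.4008
Iter 11: z = -0.6458 + -0.0201i, |z|^2 = 0.4175
Iter 12: z = -0.1813 + -0.3920i, |z|^2 = 0.1866
Iter 13: z = -0.7188 + -0.2758i, |z|^2 = 0.5928
Iter 14: z = -0.1574 + -0.0215i, |z|^2 = 0.0252
Iter 15: z = -0.5737 + -0.4112i, |z|^2 = 0.4982
Iter 16: z = -0.4380 + 0.0538i, |z|^2 = 0.1947
Iter 17: z = -0.4091 + -0.4652i, |z|^2 = 0.3837
Iter 18: z = -0.6471 + -0.0374i, |z|^2 = 0.4201
Iter 19: z = -0.1807 + -0.3696i, |z|^2 = 0.1692

Answer: 20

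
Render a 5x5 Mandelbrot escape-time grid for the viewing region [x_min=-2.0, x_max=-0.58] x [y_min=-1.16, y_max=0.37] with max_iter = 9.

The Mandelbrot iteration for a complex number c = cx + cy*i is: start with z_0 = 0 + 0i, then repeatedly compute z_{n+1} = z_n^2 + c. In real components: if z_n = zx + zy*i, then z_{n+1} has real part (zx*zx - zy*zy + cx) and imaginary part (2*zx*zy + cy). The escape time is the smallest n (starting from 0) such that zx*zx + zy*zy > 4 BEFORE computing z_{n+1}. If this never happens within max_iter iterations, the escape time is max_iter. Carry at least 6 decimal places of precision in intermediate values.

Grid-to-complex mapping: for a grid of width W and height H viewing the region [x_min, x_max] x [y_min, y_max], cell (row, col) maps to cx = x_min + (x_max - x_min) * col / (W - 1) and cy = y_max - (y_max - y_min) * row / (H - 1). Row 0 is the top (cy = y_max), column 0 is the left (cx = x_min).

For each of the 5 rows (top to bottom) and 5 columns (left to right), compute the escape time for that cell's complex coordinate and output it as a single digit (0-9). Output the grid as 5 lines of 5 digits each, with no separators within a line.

(row=0, col=0): c = -2.0000 + 0.3700i → escape time 1
(row=0, col=1): c = -1.6450 + 0.3700i → escape time 4
(row=0, col=2): c = -1.2900 + 0.3700i → escape time 8
(row=0, col=3): c = -0.9350 + 0.3700i → escape time 7
(row=0, col=4): c = -0.5800 + 0.3700i → escape time 9
(row=1, col=0): c = -2.0000 + -0.0125i → escape time 1
(row=1, col=1): c = -1.6450 + -0.0125i → escape time 9
(row=1, col=2): c = -1.2900 + -0.0125i → escape time 9
(row=1, col=3): c = -0.9350 + -0.0125i → escape time 9
(row=1, col=4): c = -0.5800 + -0.0125i → escape time 9
(row=2, col=0): c = -2.0000 + -0.3950i → escape time 1
(row=2, col=1): c = -1.6450 + -0.3950i → escape time 3
(row=2, col=2): c = -1.2900 + -0.3950i → escape time 8
(row=2, col=3): c = -0.9350 + -0.3950i → escape time 7
(row=2, col=4): c = -0.5800 + -0.3950i → escape time 9
(row=3, col=0): c = -2.0000 + -0.7775i → escape time 1
(row=3, col=1): c = -1.6450 + -0.7775i → escape time 3
(row=3, col=2): c = -1.2900 + -0.7775i → escape time 3
(row=3, col=3): c = -0.9350 + -0.7775i → escape time 4
(row=3, col=4): c = -0.5800 + -0.7775i → escape time 5
(row=4, col=0): c = -2.0000 + -1.1600i → escape time 1
(row=4, col=1): c = -1.6450 + -1.1600i → escape time 1
(row=4, col=2): c = -1.2900 + -1.1600i → escape time 2
(row=4, col=3): c = -0.9350 + -1.1600i → escape time 3
(row=4, col=4): c = -0.5800 + -1.1600i → escape time 3

Answer: 14879
19999
13879
13345
11233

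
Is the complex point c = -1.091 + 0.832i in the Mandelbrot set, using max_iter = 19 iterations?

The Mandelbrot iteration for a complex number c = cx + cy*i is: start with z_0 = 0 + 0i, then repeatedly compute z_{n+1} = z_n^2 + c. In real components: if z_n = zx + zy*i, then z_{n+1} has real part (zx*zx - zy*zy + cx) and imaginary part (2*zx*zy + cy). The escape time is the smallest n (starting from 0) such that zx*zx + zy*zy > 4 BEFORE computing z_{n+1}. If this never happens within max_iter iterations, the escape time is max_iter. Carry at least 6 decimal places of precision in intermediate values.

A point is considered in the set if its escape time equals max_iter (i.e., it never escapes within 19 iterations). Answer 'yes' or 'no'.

Answer: no

Derivation:
z_0 = 0 + 0i, c = -1.0910 + 0.8320i
Iter 1: z = -1.0910 + 0.8320i, |z|^2 = 1.8825
Iter 2: z = -0.5929 + -0.9834i, |z|^2 = 1.3187
Iter 3: z = -1.7065 + 1.9982i, |z|^2 = 6.9052
Escaped at iteration 3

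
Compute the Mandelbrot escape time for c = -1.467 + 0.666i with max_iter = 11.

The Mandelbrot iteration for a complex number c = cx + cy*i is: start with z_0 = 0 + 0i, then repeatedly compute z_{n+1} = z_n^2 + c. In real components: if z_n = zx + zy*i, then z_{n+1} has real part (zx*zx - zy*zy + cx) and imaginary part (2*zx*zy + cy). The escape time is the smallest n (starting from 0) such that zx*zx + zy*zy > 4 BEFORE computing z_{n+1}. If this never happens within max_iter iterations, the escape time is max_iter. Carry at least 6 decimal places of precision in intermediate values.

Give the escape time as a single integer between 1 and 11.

Answer: 3

Derivation:
z_0 = 0 + 0i, c = -1.4670 + 0.6660i
Iter 1: z = -1.4670 + 0.6660i, |z|^2 = 2.5956
Iter 2: z = 0.2415 + -1.2880i, |z|^2 = 1.7174
Iter 3: z = -3.0677 + 0.0438i, |z|^2 = 9.4128
Escaped at iteration 3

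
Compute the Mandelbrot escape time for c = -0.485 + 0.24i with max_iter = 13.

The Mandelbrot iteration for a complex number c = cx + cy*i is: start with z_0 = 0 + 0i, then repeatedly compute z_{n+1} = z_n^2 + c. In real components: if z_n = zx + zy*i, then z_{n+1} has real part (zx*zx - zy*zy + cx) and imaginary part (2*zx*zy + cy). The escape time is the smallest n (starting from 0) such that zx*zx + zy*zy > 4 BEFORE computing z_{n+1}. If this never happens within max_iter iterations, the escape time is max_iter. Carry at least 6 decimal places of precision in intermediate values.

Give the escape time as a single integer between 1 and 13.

z_0 = 0 + 0i, c = -0.4850 + 0.2400i
Iter 1: z = -0.4850 + 0.2400i, |z|^2 = 0.2928
Iter 2: z = -0.3074 + 0.0072i, |z|^2 = 0.0945
Iter 3: z = -0.3906 + 0.2356i, |z|^2 = 0.2080
Iter 4: z = -0.3879 + 0.0560i, |z|^2 = 0.1536
Iter 5: z = -0.3376 + 0.1966i, |z|^2 = 0.1526
Iter 6: z = -0.4096 + 0.1073i, |z|^2 = 0.1793
Iter 7: z = -0.3287 + 0.1521i, |z|^2 = 0.1312
Iter 8: z = -0.4001 + 0.1400i, |z|^2 = 0.1797
Iter 9: z = -0.3445 + 0.1280i, |z|^2 = 0.1351
Iter 10: z = -0.3827 + 0.1518i, |z|^2 = 0.1695
Iter 11: z = -0.3616 + 0.1238i, |z|^2 = 0.1461
Iter 12: z = -0.3696 + 0.1505i, |z|^2 = 0.1592

Answer: 13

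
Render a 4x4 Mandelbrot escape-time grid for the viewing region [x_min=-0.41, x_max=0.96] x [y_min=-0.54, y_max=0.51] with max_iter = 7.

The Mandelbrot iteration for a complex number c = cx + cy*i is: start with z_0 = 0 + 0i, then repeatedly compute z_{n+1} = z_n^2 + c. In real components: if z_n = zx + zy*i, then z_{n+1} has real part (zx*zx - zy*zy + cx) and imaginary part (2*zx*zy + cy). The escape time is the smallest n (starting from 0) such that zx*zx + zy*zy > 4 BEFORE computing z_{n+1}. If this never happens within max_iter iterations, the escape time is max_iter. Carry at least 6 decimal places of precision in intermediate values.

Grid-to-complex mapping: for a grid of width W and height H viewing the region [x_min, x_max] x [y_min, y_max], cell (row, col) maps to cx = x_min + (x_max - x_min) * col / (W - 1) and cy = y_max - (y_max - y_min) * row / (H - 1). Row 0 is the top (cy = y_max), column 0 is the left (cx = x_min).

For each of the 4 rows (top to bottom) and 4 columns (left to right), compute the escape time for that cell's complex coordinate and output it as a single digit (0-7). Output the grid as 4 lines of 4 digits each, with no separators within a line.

Answer: 7752
7753
7753
7752

Derivation:
(row=0, col=0): c = -0.4100 + 0.5100i → escape time 7
(row=0, col=1): c = 0.0467 + 0.5100i → escape time 7
(row=0, col=2): c = 0.5033 + 0.5100i → escape time 5
(row=0, col=3): c = 0.9600 + 0.5100i → escape time 2
(row=1, col=0): c = -0.4100 + 0.1600i → escape time 7
(row=1, col=1): c = 0.0467 + 0.1600i → escape time 7
(row=1, col=2): c = 0.5033 + 0.1600i → escape time 5
(row=1, col=3): c = 0.9600 + 0.1600i → escape time 3
(row=2, col=0): c = -0.4100 + -0.1900i → escape time 7
(row=2, col=1): c = 0.0467 + -0.1900i → escape time 7
(row=2, col=2): c = 0.5033 + -0.1900i → escape time 5
(row=2, col=3): c = 0.9600 + -0.1900i → escape time 3
(row=3, col=0): c = -0.4100 + -0.5400i → escape time 7
(row=3, col=1): c = 0.0467 + -0.5400i → escape time 7
(row=3, col=2): c = 0.5033 + -0.5400i → escape time 5
(row=3, col=3): c = 0.9600 + -0.5400i → escape time 2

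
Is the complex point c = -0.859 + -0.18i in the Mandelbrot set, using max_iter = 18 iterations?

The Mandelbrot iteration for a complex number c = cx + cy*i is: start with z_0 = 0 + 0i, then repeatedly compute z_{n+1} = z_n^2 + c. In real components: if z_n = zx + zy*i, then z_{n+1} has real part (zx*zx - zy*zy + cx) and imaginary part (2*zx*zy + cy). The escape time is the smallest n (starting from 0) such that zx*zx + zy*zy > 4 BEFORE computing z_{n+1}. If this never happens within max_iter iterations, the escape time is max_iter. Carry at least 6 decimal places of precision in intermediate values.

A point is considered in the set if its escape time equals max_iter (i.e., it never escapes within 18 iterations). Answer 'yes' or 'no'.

z_0 = 0 + 0i, c = -0.8590 + -0.1800i
Iter 1: z = -0.8590 + -0.1800i, |z|^2 = 0.7703
Iter 2: z = -0.1535 + 0.1292i, |z|^2 = 0.0403
Iter 3: z = -0.8521 + -0.2197i, |z|^2 = 0.7744
Iter 4: z = -0.1811 + 0.1944i, |z|^2 = 0.0706
Iter 5: z = -0.8640 + -0.2504i, |z|^2 = 0.8092
Iter 6: z = -0.1752 + 0.2527i, |z|^2 = 0.0946
Iter 7: z = -0.8922 + -0.2686i, |z|^2 = 0.8681
Iter 8: z = -0.1352 + 0.2992i, |z|^2 = 0.1078
Iter 9: z = -0.9303 + -0.2609i, |z|^2 = 0.9334
Iter 10: z = -0.0617 + 0.3054i, |z|^2 = 0.0971
Iter 11: z = -0.9485 + -0.2177i, |z|^2 = 0.9470
Iter 12: z = -0.0068 + 0.2329i, |z|^2 = 0.0543
Iter 13: z = -0.9132 + -0.1832i, |z|^2 = 0.8675
Iter 14: z = -0.0586 + 0.1545i, |z|^2 = 0.0273
Iter 15: z = -0.8794 + -0.1981i, |z|^2 = 0.8127
Iter 16: z = -0.1248 + 0.1685i, |z|^2 = 0.0440
Iter 17: z = -0.8718 + -0.2221i, |z|^2 = 0.8093
Did not escape in 18 iterations → in set

Answer: yes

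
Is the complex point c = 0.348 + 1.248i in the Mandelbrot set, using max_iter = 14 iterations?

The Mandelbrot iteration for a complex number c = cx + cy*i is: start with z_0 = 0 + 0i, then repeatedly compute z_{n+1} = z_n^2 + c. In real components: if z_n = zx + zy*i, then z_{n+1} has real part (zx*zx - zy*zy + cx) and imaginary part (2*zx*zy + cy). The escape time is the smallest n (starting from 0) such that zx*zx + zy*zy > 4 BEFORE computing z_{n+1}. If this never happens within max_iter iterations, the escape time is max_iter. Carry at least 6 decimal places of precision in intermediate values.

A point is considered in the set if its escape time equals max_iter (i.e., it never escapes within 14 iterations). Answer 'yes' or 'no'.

Answer: no

Derivation:
z_0 = 0 + 0i, c = 0.3480 + 1.2480i
Iter 1: z = 0.3480 + 1.2480i, |z|^2 = 1.6786
Iter 2: z = -1.0884 + 2.1166i, |z|^2 = 5.6646
Escaped at iteration 2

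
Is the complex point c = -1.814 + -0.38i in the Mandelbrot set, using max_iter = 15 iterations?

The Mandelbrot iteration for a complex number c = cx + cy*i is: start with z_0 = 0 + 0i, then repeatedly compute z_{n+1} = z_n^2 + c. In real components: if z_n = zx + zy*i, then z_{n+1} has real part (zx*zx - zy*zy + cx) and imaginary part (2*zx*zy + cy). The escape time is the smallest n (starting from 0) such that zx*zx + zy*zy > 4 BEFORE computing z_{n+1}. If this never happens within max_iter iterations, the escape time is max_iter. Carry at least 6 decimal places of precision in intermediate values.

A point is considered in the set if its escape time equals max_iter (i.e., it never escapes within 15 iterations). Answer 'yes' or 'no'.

Answer: no

Derivation:
z_0 = 0 + 0i, c = -1.8140 + -0.3800i
Iter 1: z = -1.8140 + -0.3800i, |z|^2 = 3.4350
Iter 2: z = 1.3322 + 0.9986i, |z|^2 = 2.7720
Iter 3: z = -1.0365 + 2.2808i, |z|^2 = 6.2763
Escaped at iteration 3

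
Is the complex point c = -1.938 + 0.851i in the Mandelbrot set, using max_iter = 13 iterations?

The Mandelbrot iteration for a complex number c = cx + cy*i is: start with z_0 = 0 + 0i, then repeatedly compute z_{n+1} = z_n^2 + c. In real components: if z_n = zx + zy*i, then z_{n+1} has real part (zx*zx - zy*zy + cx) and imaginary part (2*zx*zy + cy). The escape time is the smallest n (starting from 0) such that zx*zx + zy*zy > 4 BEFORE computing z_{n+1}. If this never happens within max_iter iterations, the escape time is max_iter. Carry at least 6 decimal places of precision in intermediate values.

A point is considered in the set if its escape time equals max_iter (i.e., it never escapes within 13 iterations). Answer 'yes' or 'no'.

Answer: no

Derivation:
z_0 = 0 + 0i, c = -1.9380 + 0.8510i
Iter 1: z = -1.9380 + 0.8510i, |z|^2 = 4.4800
Escaped at iteration 1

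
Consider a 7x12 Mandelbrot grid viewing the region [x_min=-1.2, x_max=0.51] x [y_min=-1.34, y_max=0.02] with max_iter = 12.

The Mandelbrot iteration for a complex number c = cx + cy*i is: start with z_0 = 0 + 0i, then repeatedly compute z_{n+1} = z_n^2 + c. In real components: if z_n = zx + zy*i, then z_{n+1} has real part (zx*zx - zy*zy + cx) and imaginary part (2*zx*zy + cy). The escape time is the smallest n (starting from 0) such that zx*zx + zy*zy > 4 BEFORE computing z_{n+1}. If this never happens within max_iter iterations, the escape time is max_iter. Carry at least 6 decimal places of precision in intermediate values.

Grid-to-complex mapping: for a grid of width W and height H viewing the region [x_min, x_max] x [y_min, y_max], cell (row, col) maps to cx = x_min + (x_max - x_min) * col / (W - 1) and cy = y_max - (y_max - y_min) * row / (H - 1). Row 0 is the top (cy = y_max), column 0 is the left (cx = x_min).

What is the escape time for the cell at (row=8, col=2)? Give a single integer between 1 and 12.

z_0 = 0 + 0i, c = -0.6300 + -0.9691i
Iter 1: z = -0.6300 + -0.9691i, |z|^2 = 1.3360
Iter 2: z = -1.1722 + 0.2520i, |z|^2 = 1.4376
Iter 3: z = 0.6807 + -1.5598i, |z|^2 = 2.8963
Iter 4: z = -2.5997 + -3.0925i, |z|^2 = 16.3220
Escaped at iteration 4

Answer: 4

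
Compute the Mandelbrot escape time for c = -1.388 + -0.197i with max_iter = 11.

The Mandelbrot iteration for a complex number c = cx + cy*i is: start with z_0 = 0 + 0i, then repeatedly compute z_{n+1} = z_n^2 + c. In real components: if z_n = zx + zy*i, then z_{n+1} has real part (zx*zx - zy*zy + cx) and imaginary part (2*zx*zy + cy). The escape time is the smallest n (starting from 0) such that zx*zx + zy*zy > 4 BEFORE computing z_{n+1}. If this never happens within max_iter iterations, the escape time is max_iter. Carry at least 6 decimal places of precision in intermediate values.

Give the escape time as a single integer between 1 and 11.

Answer: 7

Derivation:
z_0 = 0 + 0i, c = -1.3880 + -0.1970i
Iter 1: z = -1.3880 + -0.1970i, |z|^2 = 1.9654
Iter 2: z = 0.4997 + 0.3499i, |z|^2 = 0.3721
Iter 3: z = -1.2607 + 0.1527i, |z|^2 = 1.6126
Iter 4: z = 0.1780 + -0.5820i, |z|^2 = 0.3704
Iter 5: z = -1.6950 + -0.4042i, |z|^2 = 3.0364
Iter 6: z = 1.3217 + 1.1732i, |z|^2 = 3.1232
Iter 7: z = -1.0173 + 2.9042i, |z|^2 = 9.4692
Escaped at iteration 7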